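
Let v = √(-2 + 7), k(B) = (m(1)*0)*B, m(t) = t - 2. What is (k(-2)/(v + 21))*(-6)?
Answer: 0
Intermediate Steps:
m(t) = -2 + t
k(B) = 0 (k(B) = ((-2 + 1)*0)*B = (-1*0)*B = 0*B = 0)
v = √5 ≈ 2.2361
(k(-2)/(v + 21))*(-6) = (0/(√5 + 21))*(-6) = (0/(21 + √5))*(-6) = 0*(-6) = 0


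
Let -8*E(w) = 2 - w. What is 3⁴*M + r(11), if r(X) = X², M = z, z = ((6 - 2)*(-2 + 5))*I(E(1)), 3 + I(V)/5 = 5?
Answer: 9841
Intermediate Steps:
E(w) = -¼ + w/8 (E(w) = -(2 - w)/8 = -¼ + w/8)
I(V) = 10 (I(V) = -15 + 5*5 = -15 + 25 = 10)
z = 120 (z = ((6 - 2)*(-2 + 5))*10 = (4*3)*10 = 12*10 = 120)
M = 120
3⁴*M + r(11) = 3⁴*120 + 11² = 81*120 + 121 = 9720 + 121 = 9841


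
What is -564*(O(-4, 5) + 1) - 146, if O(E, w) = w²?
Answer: -14810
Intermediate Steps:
-564*(O(-4, 5) + 1) - 146 = -564*(5² + 1) - 146 = -564*(25 + 1) - 146 = -564*26 - 146 = -94*156 - 146 = -14664 - 146 = -14810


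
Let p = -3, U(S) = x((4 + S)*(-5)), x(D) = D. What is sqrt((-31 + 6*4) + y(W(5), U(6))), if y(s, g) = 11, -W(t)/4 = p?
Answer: 2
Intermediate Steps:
U(S) = -20 - 5*S (U(S) = (4 + S)*(-5) = -20 - 5*S)
W(t) = 12 (W(t) = -4*(-3) = 12)
sqrt((-31 + 6*4) + y(W(5), U(6))) = sqrt((-31 + 6*4) + 11) = sqrt((-31 + 24) + 11) = sqrt(-7 + 11) = sqrt(4) = 2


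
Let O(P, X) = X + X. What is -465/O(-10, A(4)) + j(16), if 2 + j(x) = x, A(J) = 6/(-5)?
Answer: 831/4 ≈ 207.75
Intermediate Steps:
A(J) = -6/5 (A(J) = 6*(-1/5) = -6/5)
O(P, X) = 2*X
j(x) = -2 + x
-465/O(-10, A(4)) + j(16) = -465/(2*(-6/5)) + (-2 + 16) = -465/(-12/5) + 14 = -465*(-5/12) + 14 = 775/4 + 14 = 831/4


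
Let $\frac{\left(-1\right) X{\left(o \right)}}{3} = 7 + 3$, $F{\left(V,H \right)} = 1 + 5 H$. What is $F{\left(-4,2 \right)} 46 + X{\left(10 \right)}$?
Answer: $476$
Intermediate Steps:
$X{\left(o \right)} = -30$ ($X{\left(o \right)} = - 3 \left(7 + 3\right) = \left(-3\right) 10 = -30$)
$F{\left(-4,2 \right)} 46 + X{\left(10 \right)} = \left(1 + 5 \cdot 2\right) 46 - 30 = \left(1 + 10\right) 46 - 30 = 11 \cdot 46 - 30 = 506 - 30 = 476$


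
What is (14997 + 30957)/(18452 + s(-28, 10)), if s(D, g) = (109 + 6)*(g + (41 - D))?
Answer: 15318/9179 ≈ 1.6688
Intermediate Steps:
s(D, g) = 4715 - 115*D + 115*g (s(D, g) = 115*(41 + g - D) = 4715 - 115*D + 115*g)
(14997 + 30957)/(18452 + s(-28, 10)) = (14997 + 30957)/(18452 + (4715 - 115*(-28) + 115*10)) = 45954/(18452 + (4715 + 3220 + 1150)) = 45954/(18452 + 9085) = 45954/27537 = 45954*(1/27537) = 15318/9179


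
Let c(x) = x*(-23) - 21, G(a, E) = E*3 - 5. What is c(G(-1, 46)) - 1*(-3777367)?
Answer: 3774287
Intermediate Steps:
G(a, E) = -5 + 3*E (G(a, E) = 3*E - 5 = -5 + 3*E)
c(x) = -21 - 23*x (c(x) = -23*x - 21 = -21 - 23*x)
c(G(-1, 46)) - 1*(-3777367) = (-21 - 23*(-5 + 3*46)) - 1*(-3777367) = (-21 - 23*(-5 + 138)) + 3777367 = (-21 - 23*133) + 3777367 = (-21 - 3059) + 3777367 = -3080 + 3777367 = 3774287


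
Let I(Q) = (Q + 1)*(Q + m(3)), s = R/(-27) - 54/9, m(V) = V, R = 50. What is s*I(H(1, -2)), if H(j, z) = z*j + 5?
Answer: -1696/9 ≈ -188.44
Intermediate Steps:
H(j, z) = 5 + j*z (H(j, z) = j*z + 5 = 5 + j*z)
s = -212/27 (s = 50/(-27) - 54/9 = 50*(-1/27) - 54*⅑ = -50/27 - 6 = -212/27 ≈ -7.8519)
I(Q) = (1 + Q)*(3 + Q) (I(Q) = (Q + 1)*(Q + 3) = (1 + Q)*(3 + Q))
s*I(H(1, -2)) = -212*(3 + (5 + 1*(-2))² + 4*(5 + 1*(-2)))/27 = -212*(3 + (5 - 2)² + 4*(5 - 2))/27 = -212*(3 + 3² + 4*3)/27 = -212*(3 + 9 + 12)/27 = -212/27*24 = -1696/9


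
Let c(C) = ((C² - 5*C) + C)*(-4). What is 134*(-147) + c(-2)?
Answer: -19746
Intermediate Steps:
c(C) = -4*C² + 16*C (c(C) = (C² - 4*C)*(-4) = -4*C² + 16*C)
134*(-147) + c(-2) = 134*(-147) + 4*(-2)*(4 - 1*(-2)) = -19698 + 4*(-2)*(4 + 2) = -19698 + 4*(-2)*6 = -19698 - 48 = -19746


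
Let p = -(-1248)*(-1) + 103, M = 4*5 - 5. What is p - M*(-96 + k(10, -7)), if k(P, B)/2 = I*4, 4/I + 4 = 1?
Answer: 455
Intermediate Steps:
I = -4/3 (I = 4/(-4 + 1) = 4/(-3) = 4*(-⅓) = -4/3 ≈ -1.3333)
k(P, B) = -32/3 (k(P, B) = 2*(-4/3*4) = 2*(-16/3) = -32/3)
M = 15 (M = 20 - 5 = 15)
p = -1145 (p = -39*32 + 103 = -1248 + 103 = -1145)
p - M*(-96 + k(10, -7)) = -1145 - 15*(-96 - 32/3) = -1145 - 15*(-320)/3 = -1145 - 1*(-1600) = -1145 + 1600 = 455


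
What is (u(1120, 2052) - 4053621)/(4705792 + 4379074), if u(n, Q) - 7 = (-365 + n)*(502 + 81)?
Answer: -516207/1297838 ≈ -0.39774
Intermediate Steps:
u(n, Q) = -212788 + 583*n (u(n, Q) = 7 + (-365 + n)*(502 + 81) = 7 + (-365 + n)*583 = 7 + (-212795 + 583*n) = -212788 + 583*n)
(u(1120, 2052) - 4053621)/(4705792 + 4379074) = ((-212788 + 583*1120) - 4053621)/(4705792 + 4379074) = ((-212788 + 652960) - 4053621)/9084866 = (440172 - 4053621)*(1/9084866) = -3613449*1/9084866 = -516207/1297838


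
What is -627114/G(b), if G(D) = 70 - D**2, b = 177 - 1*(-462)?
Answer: 627114/408251 ≈ 1.5361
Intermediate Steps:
b = 639 (b = 177 + 462 = 639)
-627114/G(b) = -627114/(70 - 1*639**2) = -627114/(70 - 1*408321) = -627114/(70 - 408321) = -627114/(-408251) = -627114*(-1/408251) = 627114/408251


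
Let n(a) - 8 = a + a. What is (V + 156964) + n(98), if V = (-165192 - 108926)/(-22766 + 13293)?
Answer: 1489126582/9473 ≈ 1.5720e+5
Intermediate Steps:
n(a) = 8 + 2*a (n(a) = 8 + (a + a) = 8 + 2*a)
V = 274118/9473 (V = -274118/(-9473) = -274118*(-1/9473) = 274118/9473 ≈ 28.937)
(V + 156964) + n(98) = (274118/9473 + 156964) + (8 + 2*98) = 1487194090/9473 + (8 + 196) = 1487194090/9473 + 204 = 1489126582/9473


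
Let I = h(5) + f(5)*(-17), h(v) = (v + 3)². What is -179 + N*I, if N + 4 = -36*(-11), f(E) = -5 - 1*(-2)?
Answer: 44901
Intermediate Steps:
f(E) = -3 (f(E) = -5 + 2 = -3)
N = 392 (N = -4 - 36*(-11) = -4 + 396 = 392)
h(v) = (3 + v)²
I = 115 (I = (3 + 5)² - 3*(-17) = 8² + 51 = 64 + 51 = 115)
-179 + N*I = -179 + 392*115 = -179 + 45080 = 44901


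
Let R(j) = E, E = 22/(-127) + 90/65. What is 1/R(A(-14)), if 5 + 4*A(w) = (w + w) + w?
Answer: 1651/2000 ≈ 0.82550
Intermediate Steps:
E = 2000/1651 (E = 22*(-1/127) + 90*(1/65) = -22/127 + 18/13 = 2000/1651 ≈ 1.2114)
A(w) = -5/4 + 3*w/4 (A(w) = -5/4 + ((w + w) + w)/4 = -5/4 + (2*w + w)/4 = -5/4 + (3*w)/4 = -5/4 + 3*w/4)
R(j) = 2000/1651
1/R(A(-14)) = 1/(2000/1651) = 1651/2000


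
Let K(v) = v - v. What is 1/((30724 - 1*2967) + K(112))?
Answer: 1/27757 ≈ 3.6027e-5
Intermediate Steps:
K(v) = 0
1/((30724 - 1*2967) + K(112)) = 1/((30724 - 1*2967) + 0) = 1/((30724 - 2967) + 0) = 1/(27757 + 0) = 1/27757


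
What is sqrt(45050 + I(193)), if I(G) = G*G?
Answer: sqrt(82299) ≈ 286.88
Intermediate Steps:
I(G) = G**2
sqrt(45050 + I(193)) = sqrt(45050 + 193**2) = sqrt(45050 + 37249) = sqrt(82299)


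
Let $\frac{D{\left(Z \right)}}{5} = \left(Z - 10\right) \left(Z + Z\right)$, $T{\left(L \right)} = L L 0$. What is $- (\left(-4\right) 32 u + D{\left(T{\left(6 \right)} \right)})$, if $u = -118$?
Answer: $-15104$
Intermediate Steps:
$T{\left(L \right)} = 0$ ($T{\left(L \right)} = L^{2} \cdot 0 = 0$)
$D{\left(Z \right)} = 10 Z \left(-10 + Z\right)$ ($D{\left(Z \right)} = 5 \left(Z - 10\right) \left(Z + Z\right) = 5 \left(-10 + Z\right) 2 Z = 5 \cdot 2 Z \left(-10 + Z\right) = 10 Z \left(-10 + Z\right)$)
$- (\left(-4\right) 32 u + D{\left(T{\left(6 \right)} \right)}) = - (\left(-4\right) 32 \left(-118\right) + 10 \cdot 0 \left(-10 + 0\right)) = - (\left(-128\right) \left(-118\right) + 10 \cdot 0 \left(-10\right)) = - (15104 + 0) = \left(-1\right) 15104 = -15104$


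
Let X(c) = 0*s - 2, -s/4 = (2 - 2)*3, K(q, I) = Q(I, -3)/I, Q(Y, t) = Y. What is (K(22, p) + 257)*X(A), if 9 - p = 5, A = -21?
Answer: -516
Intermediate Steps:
p = 4 (p = 9 - 1*5 = 9 - 5 = 4)
K(q, I) = 1 (K(q, I) = I/I = 1)
s = 0 (s = -4*(2 - 2)*3 = -0*3 = -4*0 = 0)
X(c) = -2 (X(c) = 0*0 - 2 = 0 - 2 = -2)
(K(22, p) + 257)*X(A) = (1 + 257)*(-2) = 258*(-2) = -516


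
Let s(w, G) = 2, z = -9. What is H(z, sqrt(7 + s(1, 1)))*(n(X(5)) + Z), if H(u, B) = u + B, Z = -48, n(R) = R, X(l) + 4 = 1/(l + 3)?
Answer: 1245/4 ≈ 311.25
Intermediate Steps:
X(l) = -4 + 1/(3 + l) (X(l) = -4 + 1/(l + 3) = -4 + 1/(3 + l))
H(u, B) = B + u
H(z, sqrt(7 + s(1, 1)))*(n(X(5)) + Z) = (sqrt(7 + 2) - 9)*((-11 - 4*5)/(3 + 5) - 48) = (sqrt(9) - 9)*((-11 - 20)/8 - 48) = (3 - 9)*((1/8)*(-31) - 48) = -6*(-31/8 - 48) = -6*(-415/8) = 1245/4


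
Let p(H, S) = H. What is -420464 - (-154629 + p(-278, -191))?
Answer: -265557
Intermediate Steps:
-420464 - (-154629 + p(-278, -191)) = -420464 - (-154629 - 278) = -420464 - 1*(-154907) = -420464 + 154907 = -265557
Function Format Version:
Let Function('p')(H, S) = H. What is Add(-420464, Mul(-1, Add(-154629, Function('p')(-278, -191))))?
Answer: -265557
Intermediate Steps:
Add(-420464, Mul(-1, Add(-154629, Function('p')(-278, -191)))) = Add(-420464, Mul(-1, Add(-154629, -278))) = Add(-420464, Mul(-1, -154907)) = Add(-420464, 154907) = -265557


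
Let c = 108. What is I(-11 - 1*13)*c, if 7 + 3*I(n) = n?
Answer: -1116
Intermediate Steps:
I(n) = -7/3 + n/3
I(-11 - 1*13)*c = (-7/3 + (-11 - 1*13)/3)*108 = (-7/3 + (-11 - 13)/3)*108 = (-7/3 + (⅓)*(-24))*108 = (-7/3 - 8)*108 = -31/3*108 = -1116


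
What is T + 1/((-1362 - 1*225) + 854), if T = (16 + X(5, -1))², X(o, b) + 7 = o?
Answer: 143667/733 ≈ 196.00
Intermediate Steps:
X(o, b) = -7 + o
T = 196 (T = (16 + (-7 + 5))² = (16 - 2)² = 14² = 196)
T + 1/((-1362 - 1*225) + 854) = 196 + 1/((-1362 - 1*225) + 854) = 196 + 1/((-1362 - 225) + 854) = 196 + 1/(-1587 + 854) = 196 + 1/(-733) = 196 - 1/733 = 143667/733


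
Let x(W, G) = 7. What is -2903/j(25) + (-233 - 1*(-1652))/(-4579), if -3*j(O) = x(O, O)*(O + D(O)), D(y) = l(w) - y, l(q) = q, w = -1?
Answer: -39888444/32053 ≈ -1244.5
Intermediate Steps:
D(y) = -1 - y
j(O) = 7/3 (j(O) = -7*(O + (-1 - O))/3 = -7*(-1)/3 = -⅓*(-7) = 7/3)
-2903/j(25) + (-233 - 1*(-1652))/(-4579) = -2903/7/3 + (-233 - 1*(-1652))/(-4579) = -2903*3/7 + (-233 + 1652)*(-1/4579) = -8709/7 + 1419*(-1/4579) = -8709/7 - 1419/4579 = -39888444/32053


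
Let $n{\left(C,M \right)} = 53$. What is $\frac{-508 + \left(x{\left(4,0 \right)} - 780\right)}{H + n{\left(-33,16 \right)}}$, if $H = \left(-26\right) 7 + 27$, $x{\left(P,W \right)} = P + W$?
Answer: $\frac{214}{17} \approx 12.588$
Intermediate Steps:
$H = -155$ ($H = -182 + 27 = -155$)
$\frac{-508 + \left(x{\left(4,0 \right)} - 780\right)}{H + n{\left(-33,16 \right)}} = \frac{-508 + \left(\left(4 + 0\right) - 780\right)}{-155 + 53} = \frac{-508 + \left(4 - 780\right)}{-102} = \left(-508 - 776\right) \left(- \frac{1}{102}\right) = \left(-1284\right) \left(- \frac{1}{102}\right) = \frac{214}{17}$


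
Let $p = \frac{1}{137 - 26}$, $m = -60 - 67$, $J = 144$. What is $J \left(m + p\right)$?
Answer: $- \frac{676608}{37} \approx -18287.0$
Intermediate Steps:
$m = -127$
$p = \frac{1}{111} \approx 0.009009$
$J \left(m + p\right) = 144 \left(-127 + \frac{1}{111}\right) = 144 \left(- \frac{14096}{111}\right) = - \frac{676608}{37}$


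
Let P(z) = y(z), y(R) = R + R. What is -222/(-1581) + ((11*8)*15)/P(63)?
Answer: 117494/11067 ≈ 10.617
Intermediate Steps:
y(R) = 2*R
P(z) = 2*z
-222/(-1581) + ((11*8)*15)/P(63) = -222/(-1581) + ((11*8)*15)/((2*63)) = -222*(-1/1581) + (88*15)/126 = 74/527 + 1320*(1/126) = 74/527 + 220/21 = 117494/11067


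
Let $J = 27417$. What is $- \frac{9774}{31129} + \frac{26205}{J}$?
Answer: $\frac{182587229}{284487931} \approx 0.64181$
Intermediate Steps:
$- \frac{9774}{31129} + \frac{26205}{J} = - \frac{9774}{31129} + \frac{26205}{27417} = \left(-9774\right) \frac{1}{31129} + 26205 \cdot \frac{1}{27417} = - \frac{9774}{31129} + \frac{8735}{9139} = \frac{182587229}{284487931}$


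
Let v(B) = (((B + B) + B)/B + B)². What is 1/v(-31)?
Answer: 1/784 ≈ 0.0012755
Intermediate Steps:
v(B) = (3 + B)² (v(B) = ((2*B + B)/B + B)² = ((3*B)/B + B)² = (3 + B)²)
1/v(-31) = 1/((3 - 31)²) = 1/((-28)²) = 1/784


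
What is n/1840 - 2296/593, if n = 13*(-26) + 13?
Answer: -883473/218224 ≈ -4.0485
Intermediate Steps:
n = -325 (n = -338 + 13 = -325)
n/1840 - 2296/593 = -325/1840 - 2296/593 = -325*1/1840 - 2296*1/593 = -65/368 - 2296/593 = -883473/218224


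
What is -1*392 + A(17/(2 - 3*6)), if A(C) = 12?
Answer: -380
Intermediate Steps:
-1*392 + A(17/(2 - 3*6)) = -1*392 + 12 = -392 + 12 = -380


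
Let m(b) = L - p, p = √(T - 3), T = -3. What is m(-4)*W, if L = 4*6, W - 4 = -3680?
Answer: -88224 + 3676*I*√6 ≈ -88224.0 + 9004.3*I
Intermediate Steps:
W = -3676 (W = 4 - 3680 = -3676)
L = 24
p = I*√6 (p = √(-3 - 3) = √(-6) = I*√6 ≈ 2.4495*I)
m(b) = 24 - I*√6
m(-4)*W = (24 - I*√6)*(-3676) = -88224 + 3676*I*√6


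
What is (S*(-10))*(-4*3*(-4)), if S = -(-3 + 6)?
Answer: 1440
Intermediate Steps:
S = -3 (S = -1*3 = -3)
(S*(-10))*(-4*3*(-4)) = (-3*(-10))*(-4*3*(-4)) = 30*(-12*(-4)) = 30*48 = 1440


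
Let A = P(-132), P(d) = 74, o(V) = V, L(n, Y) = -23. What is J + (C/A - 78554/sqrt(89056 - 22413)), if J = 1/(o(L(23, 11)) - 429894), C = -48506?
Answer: -10426777038/15906929 - 78554*sqrt(66643)/66643 ≈ -959.78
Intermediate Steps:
A = 74
J = -1/429917 (J = 1/(-23 - 429894) = 1/(-429917) = -1/429917 ≈ -2.3260e-6)
J + (C/A - 78554/sqrt(89056 - 22413)) = -1/429917 + (-48506/74 - 78554/sqrt(89056 - 22413)) = -1/429917 + (-48506*1/74 - 78554*sqrt(66643)/66643) = -1/429917 + (-24253/37 - 78554*sqrt(66643)/66643) = -10426777038/15906929 - 78554*sqrt(66643)/66643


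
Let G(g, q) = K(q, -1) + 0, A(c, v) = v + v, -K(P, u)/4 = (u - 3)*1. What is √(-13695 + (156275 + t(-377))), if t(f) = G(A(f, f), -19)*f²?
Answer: 6*√67129 ≈ 1554.6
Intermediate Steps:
K(P, u) = 12 - 4*u (K(P, u) = -4*(u - 3) = -4*(-3 + u) = 12 - 4*u)
A(c, v) = 2*v
G(g, q) = 16 (G(g, q) = (12 - 4*(-1)) + 0 = (12 + 4) + 0 = 16 + 0 = 16)
t(f) = 16*f²
√(-13695 + (156275 + t(-377))) = √(-13695 + (156275 + 16*(-377)²)) = √(-13695 + (156275 + 16*142129)) = √(-13695 + (156275 + 2274064)) = √(-13695 + 2430339) = √2416644 = 6*√67129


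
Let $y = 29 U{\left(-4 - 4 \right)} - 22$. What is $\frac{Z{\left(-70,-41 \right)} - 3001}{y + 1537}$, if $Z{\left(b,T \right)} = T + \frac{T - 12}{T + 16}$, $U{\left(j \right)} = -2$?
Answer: $- \frac{75997}{36425} \approx -2.0864$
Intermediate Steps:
$y = -80$ ($y = 29 \left(-2\right) - 22 = -58 - 22 = -80$)
$Z{\left(b,T \right)} = T + \frac{-12 + T}{16 + T}$
$\frac{Z{\left(-70,-41 \right)} - 3001}{y + 1537} = \frac{\frac{-12 + \left(-41\right)^{2} + 17 \left(-41\right)}{16 - 41} - 3001}{-80 + 1537} = \frac{\frac{-12 + 1681 - 697}{-25} - 3001}{1457} = \left(\left(- \frac{1}{25}\right) 972 - 3001\right) \frac{1}{1457} = \left(- \frac{972}{25} - 3001\right) \frac{1}{1457} = \left(- \frac{75997}{25}\right) \frac{1}{1457} = - \frac{75997}{36425}$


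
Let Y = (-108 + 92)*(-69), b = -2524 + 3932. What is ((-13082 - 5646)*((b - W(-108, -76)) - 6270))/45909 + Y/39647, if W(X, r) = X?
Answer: 3529938545600/1820154123 ≈ 1939.4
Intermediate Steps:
b = 1408
Y = 1104 (Y = -16*(-69) = 1104)
((-13082 - 5646)*((b - W(-108, -76)) - 6270))/45909 + Y/39647 = ((-13082 - 5646)*((1408 - 1*(-108)) - 6270))/45909 + 1104/39647 = -18728*((1408 + 108) - 6270)*(1/45909) + 1104*(1/39647) = -18728*(1516 - 6270)*(1/45909) + 1104/39647 = -18728*(-4754)*(1/45909) + 1104/39647 = 89032912*(1/45909) + 1104/39647 = 89032912/45909 + 1104/39647 = 3529938545600/1820154123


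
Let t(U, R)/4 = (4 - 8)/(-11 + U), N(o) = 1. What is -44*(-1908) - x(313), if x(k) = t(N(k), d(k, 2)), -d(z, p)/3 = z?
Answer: 419752/5 ≈ 83950.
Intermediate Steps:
d(z, p) = -3*z
t(U, R) = -16/(-11 + U) (t(U, R) = 4*((4 - 8)/(-11 + U)) = 4*(-4/(-11 + U)) = -16/(-11 + U))
x(k) = 8/5 (x(k) = -16/(-11 + 1) = -16/(-10) = -16*(-⅒) = 8/5)
-44*(-1908) - x(313) = -44*(-1908) - 1*8/5 = 83952 - 8/5 = 419752/5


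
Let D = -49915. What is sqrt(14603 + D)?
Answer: 4*I*sqrt(2207) ≈ 187.91*I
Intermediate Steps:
sqrt(14603 + D) = sqrt(14603 - 49915) = sqrt(-35312) = 4*I*sqrt(2207)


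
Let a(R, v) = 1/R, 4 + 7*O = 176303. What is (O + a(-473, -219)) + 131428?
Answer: 518547528/3311 ≈ 1.5661e+5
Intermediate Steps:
O = 176299/7 (O = -4/7 + (1/7)*176303 = -4/7 + 176303/7 = 176299/7 ≈ 25186.)
(O + a(-473, -219)) + 131428 = (176299/7 + 1/(-473)) + 131428 = (176299/7 - 1/473) + 131428 = 83389420/3311 + 131428 = 518547528/3311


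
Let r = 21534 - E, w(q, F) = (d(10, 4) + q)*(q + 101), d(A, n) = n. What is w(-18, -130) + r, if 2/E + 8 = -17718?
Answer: 180557037/8863 ≈ 20372.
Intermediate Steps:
E = -1/8863 (E = 2/(-8 - 17718) = 2/(-17726) = 2*(-1/17726) = -1/8863 ≈ -0.00011283)
w(q, F) = (4 + q)*(101 + q) (w(q, F) = (4 + q)*(q + 101) = (4 + q)*(101 + q))
r = 190855843/8863 (r = 21534 - 1*(-1/8863) = 21534 + 1/8863 = 190855843/8863 ≈ 21534.)
w(-18, -130) + r = (404 + (-18)² + 105*(-18)) + 190855843/8863 = (404 + 324 - 1890) + 190855843/8863 = -1162 + 190855843/8863 = 180557037/8863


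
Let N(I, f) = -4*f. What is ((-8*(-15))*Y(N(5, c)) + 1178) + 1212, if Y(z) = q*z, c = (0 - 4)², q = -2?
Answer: 17750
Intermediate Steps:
c = 16 (c = (-4)² = 16)
Y(z) = -2*z
((-8*(-15))*Y(N(5, c)) + 1178) + 1212 = ((-8*(-15))*(-(-8)*16) + 1178) + 1212 = (120*(-2*(-64)) + 1178) + 1212 = (120*128 + 1178) + 1212 = (15360 + 1178) + 1212 = 16538 + 1212 = 17750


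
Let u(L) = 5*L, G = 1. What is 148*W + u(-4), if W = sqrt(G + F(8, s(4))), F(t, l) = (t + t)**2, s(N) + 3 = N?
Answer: -20 + 148*sqrt(257) ≈ 2352.6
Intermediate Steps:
s(N) = -3 + N
F(t, l) = 4*t**2 (F(t, l) = (2*t)**2 = 4*t**2)
W = sqrt(257) (W = sqrt(1 + 4*8**2) = sqrt(1 + 4*64) = sqrt(1 + 256) = sqrt(257) ≈ 16.031)
148*W + u(-4) = 148*sqrt(257) + 5*(-4) = 148*sqrt(257) - 20 = -20 + 148*sqrt(257)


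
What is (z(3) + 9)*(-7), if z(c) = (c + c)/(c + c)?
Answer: -70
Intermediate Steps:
z(c) = 1 (z(c) = (2*c)/((2*c)) = (2*c)*(1/(2*c)) = 1)
(z(3) + 9)*(-7) = (1 + 9)*(-7) = 10*(-7) = -70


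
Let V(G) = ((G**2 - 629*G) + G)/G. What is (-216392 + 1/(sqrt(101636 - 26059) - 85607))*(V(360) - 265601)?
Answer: 140540574799607625513/2442827624 + 88623*sqrt(75577)/2442827624 ≈ 5.7532e+10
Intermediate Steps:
V(G) = (G**2 - 628*G)/G
(-216392 + 1/(sqrt(101636 - 26059) - 85607))*(V(360) - 265601) = (-216392 + 1/(sqrt(101636 - 26059) - 85607))*((-628 + 360) - 265601) = (-216392 + 1/(sqrt(75577) - 85607))*(-268 - 265601) = (-216392 + 1/(-85607 + sqrt(75577)))*(-265869) = 57531924648 - 265869/(-85607 + sqrt(75577))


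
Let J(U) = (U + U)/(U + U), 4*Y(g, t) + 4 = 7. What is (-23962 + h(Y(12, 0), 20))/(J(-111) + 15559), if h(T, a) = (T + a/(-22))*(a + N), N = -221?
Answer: -1052921/684640 ≈ -1.5379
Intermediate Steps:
Y(g, t) = ¾ (Y(g, t) = -1 + (¼)*7 = -1 + 7/4 = ¾)
h(T, a) = (-221 + a)*(T - a/22) (h(T, a) = (T + a/(-22))*(a - 221) = (T + a*(-1/22))*(-221 + a) = (T - a/22)*(-221 + a) = (-221 + a)*(T - a/22))
J(U) = 1 (J(U) = (2*U)/((2*U)) = (2*U)*(1/(2*U)) = 1)
(-23962 + h(Y(12, 0), 20))/(J(-111) + 15559) = (-23962 + (-221*¾ - 1/22*20² + (221/22)*20 + (¾)*20))/(1 + 15559) = (-23962 + (-663/4 - 1/22*400 + 2210/11 + 15))/15560 = (-23962 + (-663/4 - 200/11 + 2210/11 + 15))*(1/15560) = (-23962 + 1407/44)*(1/15560) = -1052921/44*1/15560 = -1052921/684640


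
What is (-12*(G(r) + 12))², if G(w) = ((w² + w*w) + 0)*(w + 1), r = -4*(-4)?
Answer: 10939486464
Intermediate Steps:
r = 16
G(w) = 2*w²*(1 + w) (G(w) = ((w² + w²) + 0)*(1 + w) = (2*w² + 0)*(1 + w) = (2*w²)*(1 + w) = 2*w²*(1 + w))
(-12*(G(r) + 12))² = (-12*(2*16²*(1 + 16) + 12))² = (-12*(2*256*17 + 12))² = (-12*(8704 + 12))² = (-12*8716)² = (-104592)² = 10939486464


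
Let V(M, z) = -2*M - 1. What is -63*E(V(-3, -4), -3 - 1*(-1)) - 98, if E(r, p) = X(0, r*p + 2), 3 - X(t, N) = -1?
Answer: -350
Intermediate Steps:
V(M, z) = -1 - 2*M
X(t, N) = 4 (X(t, N) = 3 - 1*(-1) = 3 + 1 = 4)
E(r, p) = 4
-63*E(V(-3, -4), -3 - 1*(-1)) - 98 = -63*4 - 98 = -252 - 98 = -350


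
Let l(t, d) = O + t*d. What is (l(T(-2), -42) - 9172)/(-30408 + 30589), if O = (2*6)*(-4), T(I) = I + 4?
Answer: -9304/181 ≈ -51.403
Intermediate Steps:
T(I) = 4 + I
O = -48 (O = 12*(-4) = -48)
l(t, d) = -48 + d*t (l(t, d) = -48 + t*d = -48 + d*t)
(l(T(-2), -42) - 9172)/(-30408 + 30589) = ((-48 - 42*(4 - 2)) - 9172)/(-30408 + 30589) = ((-48 - 42*2) - 9172)/181 = ((-48 - 84) - 9172)*(1/181) = (-132 - 9172)*(1/181) = -9304*1/181 = -9304/181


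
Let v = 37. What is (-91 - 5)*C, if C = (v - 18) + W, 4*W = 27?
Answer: -2472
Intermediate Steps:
W = 27/4 (W = (1/4)*27 = 27/4 ≈ 6.7500)
C = 103/4 (C = (37 - 18) + 27/4 = 19 + 27/4 = 103/4 ≈ 25.750)
(-91 - 5)*C = (-91 - 5)*(103/4) = -96*103/4 = -2472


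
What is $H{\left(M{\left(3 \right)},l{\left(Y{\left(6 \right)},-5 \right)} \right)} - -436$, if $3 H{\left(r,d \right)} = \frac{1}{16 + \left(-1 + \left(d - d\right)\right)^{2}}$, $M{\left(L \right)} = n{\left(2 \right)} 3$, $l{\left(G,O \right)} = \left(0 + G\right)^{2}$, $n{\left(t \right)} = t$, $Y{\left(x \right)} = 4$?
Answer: $\frac{22237}{51} \approx 436.02$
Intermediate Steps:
$l{\left(G,O \right)} = G^{2}$
$M{\left(L \right)} = 6$ ($M{\left(L \right)} = 2 \cdot 3 = 6$)
$H{\left(r,d \right)} = \frac{1}{51}$ ($H{\left(r,d \right)} = \frac{1}{3 \left(16 + \left(-1 + \left(d - d\right)\right)^{2}\right)} = \frac{1}{3 \left(16 + \left(-1 + 0\right)^{2}\right)} = \frac{1}{3 \left(16 + \left(-1\right)^{2}\right)} = \frac{1}{3 \left(16 + 1\right)} = \frac{1}{3 \cdot 17} = \frac{1}{3} \cdot \frac{1}{17} = \frac{1}{51}$)
$H{\left(M{\left(3 \right)},l{\left(Y{\left(6 \right)},-5 \right)} \right)} - -436 = \frac{1}{51} - -436 = \frac{1}{51} + 436 = \frac{22237}{51}$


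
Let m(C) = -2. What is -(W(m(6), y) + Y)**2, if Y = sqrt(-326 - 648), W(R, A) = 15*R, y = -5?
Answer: 74 + 60*I*sqrt(974) ≈ 74.0 + 1872.5*I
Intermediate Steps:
Y = I*sqrt(974) (Y = sqrt(-974) = I*sqrt(974) ≈ 31.209*I)
-(W(m(6), y) + Y)**2 = -(15*(-2) + I*sqrt(974))**2 = -(-30 + I*sqrt(974))**2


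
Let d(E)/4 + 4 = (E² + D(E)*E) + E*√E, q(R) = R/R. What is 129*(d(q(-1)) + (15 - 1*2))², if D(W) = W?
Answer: 10449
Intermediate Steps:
q(R) = 1
d(E) = -16 + 4*E^(3/2) + 8*E² (d(E) = -16 + 4*((E² + E*E) + E*√E) = -16 + 4*((E² + E²) + E^(3/2)) = -16 + 4*(2*E² + E^(3/2)) = -16 + 4*(E^(3/2) + 2*E²) = -16 + (4*E^(3/2) + 8*E²) = -16 + 4*E^(3/2) + 8*E²)
129*(d(q(-1)) + (15 - 1*2))² = 129*((-16 + 4*1^(3/2) + 8*1²) + (15 - 1*2))² = 129*((-16 + 4*1 + 8*1) + (15 - 2))² = 129*((-16 + 4 + 8) + 13)² = 129*(-4 + 13)² = 129*9² = 129*81 = 10449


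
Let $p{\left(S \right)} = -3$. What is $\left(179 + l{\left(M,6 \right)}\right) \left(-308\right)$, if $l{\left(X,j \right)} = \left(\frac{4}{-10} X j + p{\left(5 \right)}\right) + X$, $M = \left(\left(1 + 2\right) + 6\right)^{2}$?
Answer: $- \frac{96404}{5} \approx -19281.0$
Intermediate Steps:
$M = 81$ ($M = \left(3 + 6\right)^{2} = 9^{2} = 81$)
$l{\left(X,j \right)} = -3 + X - \frac{2 X j}{5}$ ($l{\left(X,j \right)} = \left(\frac{4}{-10} X j - 3\right) + X = \left(4 \left(- \frac{1}{10}\right) X j - 3\right) + X = \left(- \frac{2 X}{5} j - 3\right) + X = \left(- \frac{2 X j}{5} - 3\right) + X = \left(-3 - \frac{2 X j}{5}\right) + X = -3 + X - \frac{2 X j}{5}$)
$\left(179 + l{\left(M,6 \right)}\right) \left(-308\right) = \left(179 - \left(-78 + \frac{972}{5}\right)\right) \left(-308\right) = \left(179 - \frac{582}{5}\right) \left(-308\right) = \frac{313}{5} \left(-308\right) = - \frac{96404}{5}$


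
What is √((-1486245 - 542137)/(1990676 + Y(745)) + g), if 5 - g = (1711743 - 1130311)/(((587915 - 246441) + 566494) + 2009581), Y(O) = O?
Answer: √14185967435021210456397455/1936689449043 ≈ 1.9448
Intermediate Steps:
g = 14006313/2917549 (g = 5 - (1711743 - 1130311)/(((587915 - 246441) + 566494) + 2009581) = 5 - 581432/((341474 + 566494) + 2009581) = 5 - 581432/(907968 + 2009581) = 5 - 581432/2917549 = 14006313/2917549 ≈ 4.8007)
√((-1486245 - 542137)/(1990676 + Y(745)) + g) = √((-1486245 - 542137)/(1990676 + 745) + 14006313/2917549) = √(-2028382/1991421 + 14006313/2917549) = √(21974561965055/5810068347129) = √14185967435021210456397455/1936689449043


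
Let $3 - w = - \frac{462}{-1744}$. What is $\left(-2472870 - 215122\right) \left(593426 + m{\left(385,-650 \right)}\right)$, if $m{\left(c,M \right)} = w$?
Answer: $- \frac{173869354482143}{109} \approx -1.5951 \cdot 10^{12}$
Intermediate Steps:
$w = \frac{2385}{872}$ ($w = 3 - - \frac{462}{-1744} = 3 - \left(-462\right) \left(- \frac{1}{1744}\right) = 3 - \frac{231}{872} = \frac{2385}{872} \approx 2.7351$)
$m{\left(c,M \right)} = \frac{2385}{872}$
$\left(-2472870 - 215122\right) \left(593426 + m{\left(385,-650 \right)}\right) = \left(-2472870 - 215122\right) \left(593426 + \frac{2385}{872}\right) = \left(-2687992\right) \frac{517469857}{872} = - \frac{173869354482143}{109}$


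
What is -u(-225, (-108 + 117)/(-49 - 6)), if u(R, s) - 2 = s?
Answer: -101/55 ≈ -1.8364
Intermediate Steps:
u(R, s) = 2 + s
-u(-225, (-108 + 117)/(-49 - 6)) = -(2 + (-108 + 117)/(-49 - 6)) = -(2 + 9/(-55)) = -(2 + 9*(-1/55)) = -(2 - 9/55) = -1*101/55 = -101/55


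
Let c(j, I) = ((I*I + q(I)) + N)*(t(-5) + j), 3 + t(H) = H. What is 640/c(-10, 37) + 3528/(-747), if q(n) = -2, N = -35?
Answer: -1181464/248751 ≈ -4.7496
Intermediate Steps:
t(H) = -3 + H
c(j, I) = (-37 + I²)*(-8 + j) (c(j, I) = ((I*I - 2) - 35)*((-3 - 5) + j) = ((I² - 2) - 35)*(-8 + j) = ((-2 + I²) - 35)*(-8 + j) = (-37 + I²)*(-8 + j))
640/c(-10, 37) + 3528/(-747) = 640/(296 - 37*(-10) - 8*37² - 10*37²) + 3528/(-747) = 640/(296 + 370 - 8*1369 - 10*1369) + 3528*(-1/747) = 640/(296 + 370 - 10952 - 13690) - 392/83 = 640/(-23976) - 392/83 = 640*(-1/23976) - 392/83 = -80/2997 - 392/83 = -1181464/248751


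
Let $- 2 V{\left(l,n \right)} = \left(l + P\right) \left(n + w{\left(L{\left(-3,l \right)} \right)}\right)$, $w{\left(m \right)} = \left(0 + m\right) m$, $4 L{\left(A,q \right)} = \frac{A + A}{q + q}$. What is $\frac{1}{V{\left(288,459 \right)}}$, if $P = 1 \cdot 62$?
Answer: $- \frac{147456}{11844403375} \approx -1.2449 \cdot 10^{-5}$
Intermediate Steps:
$L{\left(A,q \right)} = \frac{A}{4 q}$ ($L{\left(A,q \right)} = \frac{\left(A + A\right) \frac{1}{q + q}}{4} = \frac{2 A \frac{1}{2 q}}{4} = \frac{A \frac{1}{q}}{4} = \frac{A}{4 q}$)
$P = 62$
$w{\left(m \right)} = m^{2}$ ($w{\left(m \right)} = m m = m^{2}$)
$V{\left(l,n \right)} = - \frac{\left(62 + l\right) \left(n + \frac{9}{16 l^{2}}\right)}{2}$ ($V{\left(l,n \right)} = - \frac{\left(l + 62\right) \left(n + \left(\frac{1}{4} \left(-3\right) \frac{1}{l}\right)^{2}\right)}{2} = - \frac{\left(62 + l\right) \left(n + \left(- \frac{3}{4 l}\right)^{2}\right)}{2} = - \frac{\left(62 + l\right) \left(n + \frac{9}{16 l^{2}}\right)}{2}$)
$\frac{1}{V{\left(288,459 \right)}} = \frac{1}{\frac{1}{32} \cdot \frac{1}{82944} \left(-558 - 2592 + 16 \cdot 459 \cdot 288^{2} \left(-62 - 288\right)\right)} = \frac{1}{\frac{1}{32} \cdot \frac{1}{82944} \left(-558 - 2592 + 16 \cdot 459 \cdot 82944 \left(-62 - 288\right)\right)} = \frac{1}{\frac{1}{32} \cdot \frac{1}{82944} \left(-558 - 2592 + 16 \cdot 459 \cdot 82944 \left(-350\right)\right)} = \frac{1}{\frac{1}{32} \cdot \frac{1}{82944} \left(-558 - 2592 - 213199257600\right)} = \frac{1}{\frac{1}{32} \cdot \frac{1}{82944} \left(-213199260750\right)} = \frac{1}{- \frac{11844403375}{147456}} = - \frac{147456}{11844403375}$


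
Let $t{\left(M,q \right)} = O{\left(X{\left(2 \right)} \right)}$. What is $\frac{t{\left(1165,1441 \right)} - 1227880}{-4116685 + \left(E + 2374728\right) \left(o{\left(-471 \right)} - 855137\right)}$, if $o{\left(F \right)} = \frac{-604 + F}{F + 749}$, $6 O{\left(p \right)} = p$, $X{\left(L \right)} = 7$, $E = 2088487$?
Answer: $\frac{1024050947}{3183112505253135} \approx 3.2171 \cdot 10^{-7}$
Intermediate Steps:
$O{\left(p \right)} = \frac{p}{6}$
$o{\left(F \right)} = \frac{-604 + F}{749 + F}$
$t{\left(M,q \right)} = \frac{7}{6}$ ($t{\left(M,q \right)} = \frac{1}{6} \cdot 7 = \frac{7}{6}$)
$\frac{t{\left(1165,1441 \right)} - 1227880}{-4116685 + \left(E + 2374728\right) \left(o{\left(-471 \right)} - 855137\right)} = \frac{\frac{7}{6} - 1227880}{-4116685 + \left(2088487 + 2374728\right) \left(\frac{-604 - 471}{749 - 471} - 855137\right)} = - \frac{7367273}{6 \left(-4116685 + 4463215 \left(\frac{1}{278} \left(-1075\right) - 855137\right)\right)} = - \frac{7367273}{6 \left(-4116685 + 4463215 \left(- \frac{1075}{278} - 855137\right)\right)} = - \frac{7367273}{6 \left(-4116685 + 4463215 \left(- \frac{237729161}{278}\right)\right)} = - \frac{7367273}{6 \left(-4116685 - \frac{1061036357312615}{278}\right)} = - \frac{7367273}{6 \left(- \frac{1061037501751045}{278}\right)} = \left(- \frac{7367273}{6}\right) \left(- \frac{278}{1061037501751045}\right) = \frac{1024050947}{3183112505253135}$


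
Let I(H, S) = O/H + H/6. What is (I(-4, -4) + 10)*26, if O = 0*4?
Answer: 728/3 ≈ 242.67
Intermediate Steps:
O = 0
I(H, S) = H/6 (I(H, S) = 0/H + H/6 = 0 + H*(⅙) = 0 + H/6 = H/6)
(I(-4, -4) + 10)*26 = ((⅙)*(-4) + 10)*26 = (-⅔ + 10)*26 = (28/3)*26 = 728/3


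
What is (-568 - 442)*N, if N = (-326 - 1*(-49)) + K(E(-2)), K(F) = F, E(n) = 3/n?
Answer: 281285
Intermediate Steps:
N = -557/2 (N = (-326 - 1*(-49)) + 3/(-2) = (-326 + 49) + 3*(-1/2) = -277 - 3/2 = -557/2 ≈ -278.50)
(-568 - 442)*N = (-568 - 442)*(-557/2) = -1010*(-557/2) = 281285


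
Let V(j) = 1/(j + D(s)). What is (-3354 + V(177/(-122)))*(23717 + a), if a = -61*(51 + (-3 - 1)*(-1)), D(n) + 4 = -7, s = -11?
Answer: -103741294976/1519 ≈ -6.8296e+7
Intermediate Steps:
D(n) = -11 (D(n) = -4 - 7 = -11)
a = -3355 (a = -61*(51 - 4*(-1)) = -61*(51 + 4) = -61*55 = -3355)
V(j) = 1/(-11 + j) (V(j) = 1/(j - 11) = 1/(-11 + j))
(-3354 + V(177/(-122)))*(23717 + a) = (-3354 + 1/(-11 + 177/(-122)))*(23717 - 3355) = (-3354 + 1/(-11 + 177*(-1/122)))*20362 = (-3354 + 1/(-11 - 177/122))*20362 = (-3354 + 1/(-1519/122))*20362 = (-3354 - 122/1519)*20362 = -5094848/1519*20362 = -103741294976/1519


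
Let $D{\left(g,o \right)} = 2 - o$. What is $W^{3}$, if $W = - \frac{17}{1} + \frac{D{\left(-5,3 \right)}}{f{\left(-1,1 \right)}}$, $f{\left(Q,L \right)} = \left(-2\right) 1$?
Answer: $- \frac{35937}{8} \approx -4492.1$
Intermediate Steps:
$f{\left(Q,L \right)} = -2$
$W = - \frac{33}{2}$ ($W = - \frac{17}{1} + \frac{2 - 3}{-2} = \left(-17\right) 1 + \left(2 - 3\right) \left(- \frac{1}{2}\right) = -17 - - \frac{1}{2} = -17 + \frac{1}{2} = - \frac{33}{2} \approx -16.5$)
$W^{3} = \left(- \frac{33}{2}\right)^{3} = - \frac{35937}{8}$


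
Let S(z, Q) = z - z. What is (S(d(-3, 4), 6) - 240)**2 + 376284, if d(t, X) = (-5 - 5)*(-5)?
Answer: 433884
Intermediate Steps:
d(t, X) = 50 (d(t, X) = -10*(-5) = 50)
S(z, Q) = 0
(S(d(-3, 4), 6) - 240)**2 + 376284 = (0 - 240)**2 + 376284 = (-240)**2 + 376284 = 57600 + 376284 = 433884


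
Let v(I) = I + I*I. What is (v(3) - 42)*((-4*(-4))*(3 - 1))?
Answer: -960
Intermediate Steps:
v(I) = I + I**2
(v(3) - 42)*((-4*(-4))*(3 - 1)) = (3*(1 + 3) - 42)*((-4*(-4))*(3 - 1)) = (3*4 - 42)*(16*2) = (12 - 42)*32 = -30*32 = -960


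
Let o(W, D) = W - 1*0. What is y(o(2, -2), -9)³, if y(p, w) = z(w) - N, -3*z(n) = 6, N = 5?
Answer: -343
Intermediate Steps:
z(n) = -2 (z(n) = -⅓*6 = -2)
o(W, D) = W (o(W, D) = W + 0 = W)
y(p, w) = -7 (y(p, w) = -2 - 1*5 = -2 - 5 = -7)
y(o(2, -2), -9)³ = (-7)³ = -343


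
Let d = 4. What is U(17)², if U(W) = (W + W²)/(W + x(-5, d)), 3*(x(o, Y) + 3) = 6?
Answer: 23409/64 ≈ 365.77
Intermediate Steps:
x(o, Y) = -1 (x(o, Y) = -3 + (⅓)*6 = -3 + 2 = -1)
U(W) = (W + W²)/(-1 + W) (U(W) = (W + W²)/(W - 1) = (W + W²)/(-1 + W))
U(17)² = (17*(1 + 17)/(-1 + 17))² = (17*18/16)² = (17*(1/16)*18)² = (153/8)² = 23409/64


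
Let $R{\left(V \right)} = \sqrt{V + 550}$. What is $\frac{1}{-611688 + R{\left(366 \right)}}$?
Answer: $- \frac{152922}{93540552107} - \frac{\sqrt{229}}{187081104214} \approx -1.6349 \cdot 10^{-6}$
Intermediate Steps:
$R{\left(V \right)} = \sqrt{550 + V}$
$\frac{1}{-611688 + R{\left(366 \right)}} = \frac{1}{-611688 + \sqrt{550 + 366}} = \frac{1}{-611688 + \sqrt{916}} = \frac{1}{-611688 + 2 \sqrt{229}}$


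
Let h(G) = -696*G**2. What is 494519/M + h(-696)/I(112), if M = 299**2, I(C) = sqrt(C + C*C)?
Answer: 494519/89401 - 84288384*sqrt(791)/791 ≈ -2.9969e+6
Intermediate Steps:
I(C) = sqrt(C + C**2)
M = 89401
494519/M + h(-696)/I(112) = 494519/89401 + (-696*(-696)**2)/(sqrt(112*(1 + 112))) = 494519*(1/89401) + (-696*484416)/(sqrt(112*113)) = 494519/89401 - 337153536*sqrt(791)/3164 = 494519/89401 - 84288384*sqrt(791)/791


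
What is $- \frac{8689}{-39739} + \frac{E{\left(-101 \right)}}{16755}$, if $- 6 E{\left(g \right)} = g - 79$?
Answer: $\frac{9785091}{44388463} \approx 0.22044$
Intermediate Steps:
$E{\left(g \right)} = \frac{79}{6} - \frac{g}{6}$ ($E{\left(g \right)} = - \frac{g - 79}{6} = - \frac{-79 + g}{6} = \frac{79}{6} - \frac{g}{6}$)
$- \frac{8689}{-39739} + \frac{E{\left(-101 \right)}}{16755} = - \frac{8689}{-39739} + \frac{\frac{79}{6} - - \frac{101}{6}}{16755} = \left(-8689\right) \left(- \frac{1}{39739}\right) + \left(\frac{79}{6} + \frac{101}{6}\right) \frac{1}{16755} = \frac{8689}{39739} + 30 \cdot \frac{1}{16755} = \frac{8689}{39739} + \frac{2}{1117} = \frac{9785091}{44388463}$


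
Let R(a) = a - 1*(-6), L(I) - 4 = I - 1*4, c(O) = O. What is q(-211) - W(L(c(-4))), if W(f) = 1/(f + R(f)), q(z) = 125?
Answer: 251/2 ≈ 125.50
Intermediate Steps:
L(I) = I (L(I) = 4 + (I - 1*4) = 4 + (I - 4) = 4 + (-4 + I) = I)
R(a) = 6 + a (R(a) = a + 6 = 6 + a)
W(f) = 1/(6 + 2*f) (W(f) = 1/(f + (6 + f)) = 1/(6 + 2*f))
q(-211) - W(L(c(-4))) = 125 - 1/(2*(3 - 4)) = 125 - 1/(2*(-1)) = 125 - (-1)/2 = 125 - 1*(-½) = 125 + ½ = 251/2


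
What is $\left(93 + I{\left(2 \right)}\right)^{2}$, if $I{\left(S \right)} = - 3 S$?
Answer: $7569$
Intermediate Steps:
$\left(93 + I{\left(2 \right)}\right)^{2} = \left(93 - 6\right)^{2} = 87^{2} = 7569$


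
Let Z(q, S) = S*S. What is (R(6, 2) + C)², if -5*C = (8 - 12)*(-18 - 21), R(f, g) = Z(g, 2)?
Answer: 18496/25 ≈ 739.84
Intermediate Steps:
Z(q, S) = S²
R(f, g) = 4 (R(f, g) = 2² = 4)
C = -156/5 (C = -(8 - 12)*(-18 - 21)/5 = -(-4)*(-39)/5 = -⅕*156 = -156/5 ≈ -31.200)
(R(6, 2) + C)² = (4 - 156/5)² = (-136/5)² = 18496/25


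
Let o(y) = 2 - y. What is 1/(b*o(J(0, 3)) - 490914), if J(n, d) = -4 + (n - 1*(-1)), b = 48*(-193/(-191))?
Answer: -191/93718254 ≈ -2.0380e-6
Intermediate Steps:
b = 9264/191 (b = 48*(-193*(-1/191)) = 48*(193/191) = 9264/191 ≈ 48.503)
J(n, d) = -3 + n (J(n, d) = -4 + (n + 1) = -4 + (1 + n) = -3 + n)
1/(b*o(J(0, 3)) - 490914) = 1/(9264*(2 - (-3 + 0))/191 - 490914) = 1/(9264*(2 - 1*(-3))/191 - 490914) = 1/(9264*(2 + 3)/191 - 490914) = 1/((9264/191)*5 - 490914) = 1/(46320/191 - 490914) = 1/(-93718254/191) = -191/93718254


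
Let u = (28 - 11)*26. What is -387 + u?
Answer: 55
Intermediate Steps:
u = 442 (u = 17*26 = 442)
-387 + u = -387 + 442 = 55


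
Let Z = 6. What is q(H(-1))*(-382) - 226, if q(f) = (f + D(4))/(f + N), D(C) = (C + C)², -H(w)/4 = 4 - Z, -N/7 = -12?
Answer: -12074/23 ≈ -524.96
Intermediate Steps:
N = 84 (N = -7*(-12) = 84)
H(w) = 8 (H(w) = -4*(4 - 1*6) = -4*(4 - 6) = -4*(-2) = 8)
D(C) = 4*C² (D(C) = (2*C)² = 4*C²)
q(f) = (64 + f)/(84 + f) (q(f) = (f + 4*4²)/(f + 84) = (f + 4*16)/(84 + f) = (f + 64)/(84 + f) = (64 + f)/(84 + f))
q(H(-1))*(-382) - 226 = ((64 + 8)/(84 + 8))*(-382) - 226 = (72/92)*(-382) - 226 = ((1/92)*72)*(-382) - 226 = (18/23)*(-382) - 226 = -6876/23 - 226 = -12074/23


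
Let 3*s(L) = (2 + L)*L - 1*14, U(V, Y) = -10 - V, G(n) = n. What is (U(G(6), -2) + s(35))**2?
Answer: 168921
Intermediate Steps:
s(L) = -14/3 + L*(2 + L)/3 (s(L) = ((2 + L)*L - 1*14)/3 = (L*(2 + L) - 14)/3 = (-14 + L*(2 + L))/3 = -14/3 + L*(2 + L)/3)
(U(G(6), -2) + s(35))**2 = ((-10 - 1*6) + (-14/3 + (1/3)*35**2 + (2/3)*35))**2 = ((-10 - 6) + (-14/3 + (1/3)*1225 + 70/3))**2 = (-16 + (-14/3 + 1225/3 + 70/3))**2 = (-16 + 427)**2 = 411**2 = 168921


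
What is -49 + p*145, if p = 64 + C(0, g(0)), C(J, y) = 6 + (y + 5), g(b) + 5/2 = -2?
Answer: 20347/2 ≈ 10174.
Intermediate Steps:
g(b) = -9/2 (g(b) = -5/2 - 2 = -9/2)
C(J, y) = 11 + y (C(J, y) = 6 + (5 + y) = 11 + y)
p = 141/2 (p = 64 + (11 - 9/2) = 64 + 13/2 = 141/2 ≈ 70.500)
-49 + p*145 = -49 + (141/2)*145 = -49 + 20445/2 = 20347/2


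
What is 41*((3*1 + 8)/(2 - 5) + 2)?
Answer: -205/3 ≈ -68.333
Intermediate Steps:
41*((3*1 + 8)/(2 - 5) + 2) = 41*((3 + 8)/(-3) + 2) = 41*(11*(-1/3) + 2) = 41*(-11/3 + 2) = 41*(-5/3) = -205/3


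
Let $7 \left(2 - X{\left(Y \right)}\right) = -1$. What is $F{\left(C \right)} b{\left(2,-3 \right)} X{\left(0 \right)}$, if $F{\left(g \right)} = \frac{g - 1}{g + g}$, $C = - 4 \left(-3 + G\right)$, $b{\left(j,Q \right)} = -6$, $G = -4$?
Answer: $- \frac{1215}{196} \approx -6.199$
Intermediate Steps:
$X{\left(Y \right)} = \frac{15}{7}$ ($X{\left(Y \right)} = 2 - - \frac{1}{7} = 2 + \frac{1}{7} = \frac{15}{7}$)
$C = 28$ ($C = - 4 \left(-3 - 4\right) = \left(-4\right) \left(-7\right) = 28$)
$F{\left(g \right)} = \frac{-1 + g}{2 g}$
$F{\left(C \right)} b{\left(2,-3 \right)} X{\left(0 \right)} = \frac{-1 + 28}{2 \cdot 28} \left(-6\right) \frac{15}{7} = \frac{1}{2} \cdot \frac{1}{28} \cdot 27 \left(-6\right) \frac{15}{7} = \frac{27}{56} \left(-6\right) \frac{15}{7} = \left(- \frac{81}{28}\right) \frac{15}{7} = - \frac{1215}{196}$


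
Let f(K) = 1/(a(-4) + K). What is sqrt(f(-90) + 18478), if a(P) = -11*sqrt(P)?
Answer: sqrt(85096980763 + 11803*I)/2146 ≈ 135.93 + 9.4271e-6*I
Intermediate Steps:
f(K) = 1/(K - 22*I) (f(K) = 1/(-22*I + K) = 1/(K - 22*I))
sqrt(f(-90) + 18478) = sqrt(1/(-90 - 22*I) + 18478) = sqrt((-90 + 22*I)/8584 + 18478) = sqrt(18478 + (-90 + 22*I)/8584)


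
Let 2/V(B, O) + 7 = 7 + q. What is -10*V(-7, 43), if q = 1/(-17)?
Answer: 340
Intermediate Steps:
q = -1/17 ≈ -0.058824
V(B, O) = -34 (V(B, O) = 2/(-7 + (7 - 1/17)) = 2/(-7 + 118/17) = 2/(-1/17) = 2*(-17) = -34)
-10*V(-7, 43) = -10*(-34) = 340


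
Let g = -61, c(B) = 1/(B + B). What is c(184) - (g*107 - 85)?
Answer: 2433217/368 ≈ 6612.0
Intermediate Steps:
c(B) = 1/(2*B)
c(184) - (g*107 - 85) = (½)/184 - (-61*107 - 85) = (½)*(1/184) - (-6527 - 85) = 1/368 - 1*(-6612) = 1/368 + 6612 = 2433217/368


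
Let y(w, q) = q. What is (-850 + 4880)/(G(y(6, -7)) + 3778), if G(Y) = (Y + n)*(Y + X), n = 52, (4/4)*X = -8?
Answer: 4030/3103 ≈ 1.2987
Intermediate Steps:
X = -8
G(Y) = (-8 + Y)*(52 + Y) (G(Y) = (Y + 52)*(Y - 8) = (52 + Y)*(-8 + Y) = (-8 + Y)*(52 + Y))
(-850 + 4880)/(G(y(6, -7)) + 3778) = (-850 + 4880)/((-416 + (-7)² + 44*(-7)) + 3778) = 4030/((-416 + 49 - 308) + 3778) = 4030/(-675 + 3778) = 4030/3103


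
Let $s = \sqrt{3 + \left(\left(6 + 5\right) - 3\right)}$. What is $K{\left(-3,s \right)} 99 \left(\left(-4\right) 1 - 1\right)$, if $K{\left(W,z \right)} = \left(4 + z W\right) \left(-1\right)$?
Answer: $1980 - 1485 \sqrt{11} \approx -2945.2$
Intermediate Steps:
$s = \sqrt{11}$ ($s = \sqrt{3 + \left(11 - 3\right)} = \sqrt{3 + 8} = \sqrt{11} \approx 3.3166$)
$K{\left(W,z \right)} = -4 - W z$ ($K{\left(W,z \right)} = \left(4 + W z\right) \left(-1\right) = -4 - W z$)
$K{\left(-3,s \right)} 99 \left(\left(-4\right) 1 - 1\right) = \left(-4 - - 3 \sqrt{11}\right) 99 \left(\left(-4\right) 1 - 1\right) = \left(-4 + 3 \sqrt{11}\right) 99 \left(-4 - 1\right) = \left(-396 + 297 \sqrt{11}\right) \left(-5\right) = 1980 - 1485 \sqrt{11}$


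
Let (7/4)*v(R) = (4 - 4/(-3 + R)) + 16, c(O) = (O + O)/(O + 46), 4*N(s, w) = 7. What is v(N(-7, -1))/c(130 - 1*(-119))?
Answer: 13688/1743 ≈ 7.8531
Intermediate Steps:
N(s, w) = 7/4 (N(s, w) = (¼)*7 = 7/4)
c(O) = 2*O/(46 + O) (c(O) = (2*O)/(46 + O) = 2*O/(46 + O))
v(R) = 80/7 - 16/(7*(-3 + R)) (v(R) = 4*((4 - 4/(-3 + R)) + 16)/7 = 4*(20 - 4/(-3 + R))/7 = 80/7 - 16/(7*(-3 + R)))
v(N(-7, -1))/c(130 - 1*(-119)) = (16*(-16 + 5*(7/4))/(7*(-3 + 7/4)))/((2*(130 - 1*(-119))/(46 + (130 - 1*(-119))))) = (16*(-16 + 35/4)/(7*(-5/4)))/((2*(130 + 119)/(46 + (130 + 119)))) = ((16/7)*(-⅘)*(-29/4))/((2*249/(46 + 249))) = 464/(35*((2*249/295))) = 464/(35*((2*249*(1/295)))) = 464/(35*(498/295)) = (464/35)*(295/498) = 13688/1743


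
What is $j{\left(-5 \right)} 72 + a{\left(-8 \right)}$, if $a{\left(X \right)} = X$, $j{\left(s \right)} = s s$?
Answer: $1792$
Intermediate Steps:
$j{\left(s \right)} = s^{2}$
$j{\left(-5 \right)} 72 + a{\left(-8 \right)} = \left(-5\right)^{2} \cdot 72 - 8 = 25 \cdot 72 - 8 = 1800 - 8 = 1792$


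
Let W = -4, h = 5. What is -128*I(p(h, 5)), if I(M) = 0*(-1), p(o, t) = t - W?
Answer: 0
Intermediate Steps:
p(o, t) = 4 + t (p(o, t) = t - 1*(-4) = t + 4 = 4 + t)
I(M) = 0
-128*I(p(h, 5)) = -128*0 = 0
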